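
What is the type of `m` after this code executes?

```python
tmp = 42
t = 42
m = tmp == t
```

Equality comparison returns bool

bool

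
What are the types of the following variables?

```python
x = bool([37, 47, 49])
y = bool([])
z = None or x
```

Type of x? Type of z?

bool() returns bool; None or <bool> returns the bool

bool, bool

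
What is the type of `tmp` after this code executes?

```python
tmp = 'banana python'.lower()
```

str.lower() returns str

str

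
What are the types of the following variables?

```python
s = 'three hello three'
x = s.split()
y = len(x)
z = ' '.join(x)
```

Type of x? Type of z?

str.split() returns list; str.join() returns str

list, str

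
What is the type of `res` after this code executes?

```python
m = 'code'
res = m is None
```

'is' comparison returns bool

bool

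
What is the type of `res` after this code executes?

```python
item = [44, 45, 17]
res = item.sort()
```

list.sort() returns None (sorts in place)

NoneType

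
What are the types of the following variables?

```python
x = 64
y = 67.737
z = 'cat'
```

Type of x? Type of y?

x is int; y is float

int, float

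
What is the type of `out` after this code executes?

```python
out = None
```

None has type NoneType

NoneType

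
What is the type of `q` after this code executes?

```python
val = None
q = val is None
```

'is' comparison returns bool

bool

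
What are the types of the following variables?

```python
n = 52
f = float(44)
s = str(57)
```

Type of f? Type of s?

f is float; s is str

float, str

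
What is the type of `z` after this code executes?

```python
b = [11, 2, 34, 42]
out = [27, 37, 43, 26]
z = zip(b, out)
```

zip() returns a zip iterator object

zip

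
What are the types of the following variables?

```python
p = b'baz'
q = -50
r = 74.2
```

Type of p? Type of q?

p is bytes; q is int

bytes, int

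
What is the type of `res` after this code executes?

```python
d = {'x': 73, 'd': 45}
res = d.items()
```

dict.items() returns a dict_items view

dict_items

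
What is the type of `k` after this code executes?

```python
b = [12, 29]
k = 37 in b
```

'in' operator returns bool

bool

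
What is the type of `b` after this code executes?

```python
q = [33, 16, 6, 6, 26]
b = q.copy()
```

list.copy() returns list

list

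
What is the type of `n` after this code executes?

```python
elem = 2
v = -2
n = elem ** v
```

int ** negative int returns float

float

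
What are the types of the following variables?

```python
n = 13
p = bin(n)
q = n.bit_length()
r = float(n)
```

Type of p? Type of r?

bin() returns str; float() returns float

str, float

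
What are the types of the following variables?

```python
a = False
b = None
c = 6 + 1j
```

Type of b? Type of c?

b is NoneType; c is complex

NoneType, complex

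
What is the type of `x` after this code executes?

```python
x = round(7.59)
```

round() with no ndigits arg returns int

int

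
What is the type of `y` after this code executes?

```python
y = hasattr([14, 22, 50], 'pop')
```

hasattr() returns bool

bool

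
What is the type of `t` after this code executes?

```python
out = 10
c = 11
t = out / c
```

int / int always returns float in Python 3 (10 / 11 = 0.909091)

float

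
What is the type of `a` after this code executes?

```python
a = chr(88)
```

chr() returns str (single character)

str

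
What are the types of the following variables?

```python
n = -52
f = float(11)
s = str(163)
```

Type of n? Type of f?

n is int; f is float

int, float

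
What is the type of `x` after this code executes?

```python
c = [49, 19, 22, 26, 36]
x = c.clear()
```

list.clear() returns None

NoneType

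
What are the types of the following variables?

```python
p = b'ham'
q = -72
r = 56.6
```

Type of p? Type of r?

p is bytes; r is float

bytes, float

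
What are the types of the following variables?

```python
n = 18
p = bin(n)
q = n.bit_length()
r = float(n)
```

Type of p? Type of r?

bin() returns str; float() returns float

str, float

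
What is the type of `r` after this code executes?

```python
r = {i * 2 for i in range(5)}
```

A set comprehension {expr for x in iterable} produces a set

set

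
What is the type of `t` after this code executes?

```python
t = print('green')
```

print() returns None

NoneType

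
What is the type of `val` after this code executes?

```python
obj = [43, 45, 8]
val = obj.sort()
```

list.sort() returns None (sorts in place)

NoneType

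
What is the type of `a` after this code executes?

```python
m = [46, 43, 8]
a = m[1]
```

Indexing a list of ints returns int (m[1] = 43)

int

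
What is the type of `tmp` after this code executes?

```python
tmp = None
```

None has type NoneType

NoneType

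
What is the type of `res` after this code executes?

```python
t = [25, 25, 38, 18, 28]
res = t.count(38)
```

list.count() returns int

int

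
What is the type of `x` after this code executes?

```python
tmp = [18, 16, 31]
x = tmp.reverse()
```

list.reverse() returns None

NoneType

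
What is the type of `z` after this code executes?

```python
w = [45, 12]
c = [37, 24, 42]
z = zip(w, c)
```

zip() returns a zip iterator object

zip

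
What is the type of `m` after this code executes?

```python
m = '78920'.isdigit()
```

str.isdigit() returns bool

bool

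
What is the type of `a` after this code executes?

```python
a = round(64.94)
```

round() with no ndigits arg returns int

int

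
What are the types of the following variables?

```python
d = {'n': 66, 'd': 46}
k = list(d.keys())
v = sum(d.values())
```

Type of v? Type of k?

sum of int values returns int; list(...) returns list

int, list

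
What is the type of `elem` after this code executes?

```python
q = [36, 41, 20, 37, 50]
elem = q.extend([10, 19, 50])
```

list.extend() returns None

NoneType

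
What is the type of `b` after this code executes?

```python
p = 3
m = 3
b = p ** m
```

int ** positive int returns int (3 ** 3 = 27)

int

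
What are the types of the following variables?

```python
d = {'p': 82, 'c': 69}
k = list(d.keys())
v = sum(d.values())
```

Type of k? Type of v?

list(...) returns list; sum of int values returns int

list, int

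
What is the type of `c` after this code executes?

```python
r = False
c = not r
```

'not' always returns bool

bool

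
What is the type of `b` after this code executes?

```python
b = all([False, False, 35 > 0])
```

all() returns bool

bool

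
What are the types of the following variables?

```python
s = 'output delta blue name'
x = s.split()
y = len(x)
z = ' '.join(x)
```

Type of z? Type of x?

str.join() returns str; str.split() returns list

str, list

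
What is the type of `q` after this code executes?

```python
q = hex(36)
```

hex() returns str representation

str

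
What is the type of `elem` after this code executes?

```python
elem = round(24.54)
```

round() with no ndigits arg returns int

int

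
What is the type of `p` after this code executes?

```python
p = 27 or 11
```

'or' returns the first truthy value (27, which is int)

int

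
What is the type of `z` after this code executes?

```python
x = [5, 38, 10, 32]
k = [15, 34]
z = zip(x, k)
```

zip() returns a zip iterator object

zip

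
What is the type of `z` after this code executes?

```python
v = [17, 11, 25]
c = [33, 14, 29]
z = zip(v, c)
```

zip() returns a zip iterator object

zip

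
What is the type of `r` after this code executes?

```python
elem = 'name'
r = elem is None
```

'is' comparison returns bool

bool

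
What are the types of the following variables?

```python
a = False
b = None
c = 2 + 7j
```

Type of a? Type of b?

a is bool; b is NoneType

bool, NoneType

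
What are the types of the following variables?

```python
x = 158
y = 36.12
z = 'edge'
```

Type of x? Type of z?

x is int; z is str

int, str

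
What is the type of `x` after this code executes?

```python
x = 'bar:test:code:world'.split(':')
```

str.split() returns list

list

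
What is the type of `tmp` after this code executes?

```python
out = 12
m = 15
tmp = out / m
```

int / int always returns float in Python 3 (12 / 15 = 0.8)

float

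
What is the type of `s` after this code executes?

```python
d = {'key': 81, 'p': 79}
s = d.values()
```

.values() returns a dict_values view object

dict_values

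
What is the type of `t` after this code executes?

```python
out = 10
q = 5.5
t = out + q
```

int + float returns float (10 + 5.5 = 15.5)

float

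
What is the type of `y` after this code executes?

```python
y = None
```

None has type NoneType

NoneType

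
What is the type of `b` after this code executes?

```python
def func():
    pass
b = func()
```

A function with no return statement returns None

NoneType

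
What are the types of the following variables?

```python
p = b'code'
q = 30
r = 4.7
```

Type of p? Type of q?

p is bytes; q is int

bytes, int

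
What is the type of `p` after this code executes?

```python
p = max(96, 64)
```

max() of ints returns int

int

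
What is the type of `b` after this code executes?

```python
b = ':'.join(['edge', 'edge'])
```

str.join() returns str

str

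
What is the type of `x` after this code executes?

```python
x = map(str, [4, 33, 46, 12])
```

map() returns a map iterator object

map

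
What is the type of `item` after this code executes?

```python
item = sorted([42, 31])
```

sorted() always returns list

list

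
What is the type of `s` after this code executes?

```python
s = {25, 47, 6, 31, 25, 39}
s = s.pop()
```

Popping from a set of ints returns int

int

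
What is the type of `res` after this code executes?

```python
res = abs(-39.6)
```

abs() of float returns float

float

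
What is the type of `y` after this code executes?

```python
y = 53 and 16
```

'and' returns the last value when all truthy (16, which is int)

int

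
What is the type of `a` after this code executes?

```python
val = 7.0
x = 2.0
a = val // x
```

float // float returns float (floor division preserves float type)

float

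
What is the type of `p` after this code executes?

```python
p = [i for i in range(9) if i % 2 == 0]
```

A list comprehension [...] produces a list

list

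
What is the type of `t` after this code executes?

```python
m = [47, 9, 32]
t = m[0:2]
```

Slicing a list always returns a list

list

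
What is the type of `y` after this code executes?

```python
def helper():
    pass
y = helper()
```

A function with no return statement returns None

NoneType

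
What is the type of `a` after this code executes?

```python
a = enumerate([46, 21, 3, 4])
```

enumerate() returns an enumerate iterator object

enumerate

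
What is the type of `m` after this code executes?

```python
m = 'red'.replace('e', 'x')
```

str.replace() returns str

str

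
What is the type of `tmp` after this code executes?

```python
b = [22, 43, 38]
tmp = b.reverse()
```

list.reverse() returns None

NoneType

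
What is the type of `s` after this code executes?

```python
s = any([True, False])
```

any() returns bool

bool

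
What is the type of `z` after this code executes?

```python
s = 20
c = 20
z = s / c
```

int / int always returns float in Python 3 (20 / 20 = 1)

float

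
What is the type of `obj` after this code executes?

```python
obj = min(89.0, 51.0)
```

min() of floats returns float

float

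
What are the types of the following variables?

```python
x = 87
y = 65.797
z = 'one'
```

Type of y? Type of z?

y is float; z is str

float, str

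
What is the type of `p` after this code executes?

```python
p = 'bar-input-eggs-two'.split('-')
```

str.split() returns list

list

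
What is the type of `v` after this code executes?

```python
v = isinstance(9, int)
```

isinstance() returns bool

bool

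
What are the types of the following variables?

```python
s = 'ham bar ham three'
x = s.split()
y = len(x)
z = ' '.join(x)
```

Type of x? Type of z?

str.split() returns list; str.join() returns str

list, str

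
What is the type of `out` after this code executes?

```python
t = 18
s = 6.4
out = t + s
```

int + float returns float (18 + 6.4 = 24.4)

float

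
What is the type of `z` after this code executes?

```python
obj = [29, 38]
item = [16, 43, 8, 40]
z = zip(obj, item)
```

zip() returns a zip iterator object

zip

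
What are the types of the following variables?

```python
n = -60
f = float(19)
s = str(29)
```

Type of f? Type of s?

f is float; s is str

float, str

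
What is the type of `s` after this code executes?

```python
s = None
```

None has type NoneType

NoneType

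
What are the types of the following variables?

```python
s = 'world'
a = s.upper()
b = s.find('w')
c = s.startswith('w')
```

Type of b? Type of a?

str.find() returns int; str.upper() returns str

int, str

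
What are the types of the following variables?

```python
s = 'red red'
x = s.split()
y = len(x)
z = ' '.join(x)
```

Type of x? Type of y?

str.split() returns list; len() returns int

list, int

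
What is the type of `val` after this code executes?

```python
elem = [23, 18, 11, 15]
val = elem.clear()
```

list.clear() returns None

NoneType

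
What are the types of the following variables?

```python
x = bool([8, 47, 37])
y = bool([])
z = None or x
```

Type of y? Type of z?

bool() returns bool; None or <bool> returns the bool

bool, bool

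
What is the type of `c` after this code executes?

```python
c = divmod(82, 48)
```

divmod() returns a tuple (quotient, remainder)

tuple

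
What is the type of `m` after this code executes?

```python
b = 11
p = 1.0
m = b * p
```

int * float returns float (11 * 1.0 = 11.0)

float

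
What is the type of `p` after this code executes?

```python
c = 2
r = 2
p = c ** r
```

int ** positive int returns int (2 ** 2 = 4)

int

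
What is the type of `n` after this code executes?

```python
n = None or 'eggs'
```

'or' with None returns the other value ('eggs', str)

str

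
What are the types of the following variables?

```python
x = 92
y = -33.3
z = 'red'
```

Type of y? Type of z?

y is float; z is str

float, str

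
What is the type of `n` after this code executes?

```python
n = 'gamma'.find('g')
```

str.find() returns int (index, or -1)

int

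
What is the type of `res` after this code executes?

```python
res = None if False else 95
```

Ternary: condition is False, else branch (95) taken → int

int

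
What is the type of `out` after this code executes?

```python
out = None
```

None has type NoneType

NoneType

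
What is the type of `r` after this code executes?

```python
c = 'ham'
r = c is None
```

'is' comparison returns bool

bool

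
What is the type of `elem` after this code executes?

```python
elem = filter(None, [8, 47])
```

filter() returns a filter iterator object

filter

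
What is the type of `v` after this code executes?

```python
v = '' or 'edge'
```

'or' returns first truthy value ('edge', which is str)

str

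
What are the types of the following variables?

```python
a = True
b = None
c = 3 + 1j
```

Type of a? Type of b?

a is bool; b is NoneType

bool, NoneType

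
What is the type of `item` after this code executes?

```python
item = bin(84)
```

bin() returns str representation

str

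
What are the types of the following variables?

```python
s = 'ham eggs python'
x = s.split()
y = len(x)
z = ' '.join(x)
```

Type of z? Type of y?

str.join() returns str; len() returns int

str, int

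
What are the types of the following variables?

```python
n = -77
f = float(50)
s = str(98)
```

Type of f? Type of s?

f is float; s is str

float, str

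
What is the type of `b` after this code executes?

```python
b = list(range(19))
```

list(range(...)) returns list

list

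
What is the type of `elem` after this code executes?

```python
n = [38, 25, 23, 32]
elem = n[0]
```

Indexing a list of ints returns int (n[0] = 38)

int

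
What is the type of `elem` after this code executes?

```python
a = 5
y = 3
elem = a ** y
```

int ** positive int returns int (5 ** 3 = 125)

int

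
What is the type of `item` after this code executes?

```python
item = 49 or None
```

'or' returns first truthy value (49, int)

int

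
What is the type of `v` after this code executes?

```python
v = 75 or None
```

'or' returns first truthy value (75, int)

int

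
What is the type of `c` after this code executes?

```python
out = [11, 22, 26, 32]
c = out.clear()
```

list.clear() returns None

NoneType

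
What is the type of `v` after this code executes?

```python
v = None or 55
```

'or' with None returns the other value (55, int)

int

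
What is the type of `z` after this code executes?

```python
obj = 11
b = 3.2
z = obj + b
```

int + float returns float (11 + 3.2 = 14.2)

float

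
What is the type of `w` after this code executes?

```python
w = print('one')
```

print() returns None

NoneType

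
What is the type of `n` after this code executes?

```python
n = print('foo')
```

print() returns None

NoneType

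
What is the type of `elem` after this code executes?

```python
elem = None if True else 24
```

Ternary: condition is True, if branch (None) taken → NoneType

NoneType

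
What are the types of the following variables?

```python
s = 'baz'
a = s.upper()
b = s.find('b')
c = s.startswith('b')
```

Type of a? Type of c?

str.upper() returns str; str.startswith() returns bool

str, bool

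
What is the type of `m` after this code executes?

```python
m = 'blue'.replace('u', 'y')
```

str.replace() returns str

str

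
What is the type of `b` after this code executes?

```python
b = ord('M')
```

ord() returns int (Unicode code point)

int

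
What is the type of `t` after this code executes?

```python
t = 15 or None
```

'or' returns first truthy value (15, int)

int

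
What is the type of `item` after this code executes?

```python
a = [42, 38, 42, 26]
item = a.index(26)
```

list.index() returns int

int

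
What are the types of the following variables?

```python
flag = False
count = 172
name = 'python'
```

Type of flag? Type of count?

flag is bool; count is int

bool, int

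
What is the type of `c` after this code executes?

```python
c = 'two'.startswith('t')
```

str.startswith() returns bool

bool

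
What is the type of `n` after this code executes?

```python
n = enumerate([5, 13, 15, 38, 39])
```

enumerate() returns an enumerate iterator object

enumerate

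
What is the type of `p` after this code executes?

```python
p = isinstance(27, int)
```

isinstance() returns bool

bool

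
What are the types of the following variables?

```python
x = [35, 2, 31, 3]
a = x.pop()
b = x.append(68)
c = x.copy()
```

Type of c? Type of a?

list.copy() returns list; list.pop() returns the element (int)

list, int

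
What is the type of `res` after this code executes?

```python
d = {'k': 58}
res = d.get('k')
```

dict.get() returns the value (int) when key is found

int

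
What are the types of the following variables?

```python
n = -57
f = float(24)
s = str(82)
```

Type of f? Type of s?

f is float; s is str

float, str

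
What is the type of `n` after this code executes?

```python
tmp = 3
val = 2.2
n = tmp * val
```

int * float returns float (3 * 2.2 = 6.6)

float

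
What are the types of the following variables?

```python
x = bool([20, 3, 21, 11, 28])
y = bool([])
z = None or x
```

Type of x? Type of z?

bool() returns bool; None or <bool> returns the bool

bool, bool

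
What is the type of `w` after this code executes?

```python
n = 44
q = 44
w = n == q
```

Equality comparison returns bool

bool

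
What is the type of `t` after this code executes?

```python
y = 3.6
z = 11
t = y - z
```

float - int returns float (3.6 - 11 = -7.4)

float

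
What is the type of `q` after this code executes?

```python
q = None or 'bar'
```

'or' with None returns the other value ('bar', str)

str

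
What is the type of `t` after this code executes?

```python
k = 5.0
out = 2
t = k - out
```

float - int returns float (5.0 - 2 = 3.0)

float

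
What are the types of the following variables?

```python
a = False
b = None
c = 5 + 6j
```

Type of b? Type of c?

b is NoneType; c is complex

NoneType, complex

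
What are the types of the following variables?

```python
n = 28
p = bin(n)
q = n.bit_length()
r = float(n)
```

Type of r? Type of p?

float() returns float; bin() returns str

float, str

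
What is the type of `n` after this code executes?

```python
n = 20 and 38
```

'and' returns the last value when all truthy (38, which is int)

int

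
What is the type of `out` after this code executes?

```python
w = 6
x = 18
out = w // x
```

int // int returns int (6 // 18 = 0)

int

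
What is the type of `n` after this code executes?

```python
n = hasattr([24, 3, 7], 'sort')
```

hasattr() returns bool

bool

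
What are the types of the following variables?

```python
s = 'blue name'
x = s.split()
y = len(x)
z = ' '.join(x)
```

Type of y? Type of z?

len() returns int; str.join() returns str

int, str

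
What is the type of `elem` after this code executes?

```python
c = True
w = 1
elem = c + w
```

bool + int returns int (True is 1, so 1 + 1 = 2)

int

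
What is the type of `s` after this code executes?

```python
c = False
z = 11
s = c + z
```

bool + int returns int (False is 0, so 0 + 11 = 11)

int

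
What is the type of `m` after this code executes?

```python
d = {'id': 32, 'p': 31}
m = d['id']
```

Accessing dict[str, int] with key 'id' returns int value 32

int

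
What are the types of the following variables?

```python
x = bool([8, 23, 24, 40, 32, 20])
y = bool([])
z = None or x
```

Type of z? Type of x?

None or <bool> returns the bool; bool() returns bool

bool, bool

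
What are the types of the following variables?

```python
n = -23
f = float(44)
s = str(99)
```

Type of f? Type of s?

f is float; s is str

float, str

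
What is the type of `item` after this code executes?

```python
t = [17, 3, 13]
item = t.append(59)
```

list.append() returns None (mutates in place)

NoneType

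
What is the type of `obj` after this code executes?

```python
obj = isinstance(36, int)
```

isinstance() returns bool

bool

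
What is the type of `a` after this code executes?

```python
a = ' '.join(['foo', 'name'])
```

str.join() returns str

str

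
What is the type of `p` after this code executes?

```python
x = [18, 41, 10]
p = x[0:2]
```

Slicing a list always returns a list

list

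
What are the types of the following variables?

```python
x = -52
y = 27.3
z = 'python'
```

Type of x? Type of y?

x is int; y is float

int, float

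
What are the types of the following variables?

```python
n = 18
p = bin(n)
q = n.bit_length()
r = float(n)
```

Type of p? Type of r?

bin() returns str; float() returns float

str, float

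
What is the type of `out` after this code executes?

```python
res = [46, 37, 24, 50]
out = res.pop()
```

list.pop() returns the popped element (int here)

int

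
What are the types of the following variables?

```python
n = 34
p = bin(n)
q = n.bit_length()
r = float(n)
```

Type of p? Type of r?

bin() returns str; float() returns float

str, float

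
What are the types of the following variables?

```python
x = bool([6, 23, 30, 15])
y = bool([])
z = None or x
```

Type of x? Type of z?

bool() returns bool; None or <bool> returns the bool

bool, bool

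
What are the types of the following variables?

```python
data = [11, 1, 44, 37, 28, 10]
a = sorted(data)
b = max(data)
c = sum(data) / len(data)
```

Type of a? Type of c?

sorted() returns list; int / int returns float

list, float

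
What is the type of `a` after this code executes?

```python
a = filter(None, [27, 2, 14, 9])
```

filter() returns a filter iterator object

filter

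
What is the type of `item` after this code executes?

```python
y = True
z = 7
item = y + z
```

bool + int returns int (True is 1, so 1 + 7 = 8)

int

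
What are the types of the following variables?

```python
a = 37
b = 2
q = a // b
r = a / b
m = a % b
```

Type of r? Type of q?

int / int returns float; int // int returns int

float, int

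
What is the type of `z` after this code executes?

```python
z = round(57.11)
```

round() with no ndigits arg returns int

int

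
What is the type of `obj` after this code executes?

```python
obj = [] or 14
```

'or' returns first truthy value (14, which is int)

int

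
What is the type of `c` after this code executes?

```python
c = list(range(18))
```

list(range(...)) returns list

list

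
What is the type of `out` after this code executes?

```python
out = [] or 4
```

'or' returns first truthy value (4, which is int)

int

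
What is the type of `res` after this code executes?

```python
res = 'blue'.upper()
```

str.upper() returns str

str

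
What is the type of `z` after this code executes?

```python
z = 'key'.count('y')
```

str.count() returns int

int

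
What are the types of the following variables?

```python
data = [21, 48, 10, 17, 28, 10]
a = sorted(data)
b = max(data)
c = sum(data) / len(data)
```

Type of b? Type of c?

max of ints returns int; int / int returns float

int, float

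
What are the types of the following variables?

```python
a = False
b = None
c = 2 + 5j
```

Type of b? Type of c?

b is NoneType; c is complex

NoneType, complex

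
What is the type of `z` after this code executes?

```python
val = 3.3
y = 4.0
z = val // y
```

float // float returns float (floor division preserves float type)

float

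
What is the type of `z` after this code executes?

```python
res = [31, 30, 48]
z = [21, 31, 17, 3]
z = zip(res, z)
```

zip() returns a zip iterator object

zip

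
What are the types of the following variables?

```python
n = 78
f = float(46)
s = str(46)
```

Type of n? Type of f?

n is int; f is float

int, float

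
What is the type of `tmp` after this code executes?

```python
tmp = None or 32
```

'or' with None returns the other value (32, int)

int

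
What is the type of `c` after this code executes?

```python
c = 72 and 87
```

'and' returns the last value when all truthy (87, which is int)

int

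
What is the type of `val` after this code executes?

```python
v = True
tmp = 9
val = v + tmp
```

bool + int returns int (True is 1, so 1 + 9 = 10)

int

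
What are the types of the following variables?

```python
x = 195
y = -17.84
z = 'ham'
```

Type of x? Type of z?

x is int; z is str

int, str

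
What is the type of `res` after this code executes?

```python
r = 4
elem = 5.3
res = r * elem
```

int * float returns float (4 * 5.3 = 21.2)

float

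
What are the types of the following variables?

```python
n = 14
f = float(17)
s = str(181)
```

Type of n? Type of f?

n is int; f is float

int, float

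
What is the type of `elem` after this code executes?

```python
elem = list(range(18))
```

list(range(...)) returns list

list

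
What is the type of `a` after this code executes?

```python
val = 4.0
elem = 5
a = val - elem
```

float - int returns float (4.0 - 5 = -1.0)

float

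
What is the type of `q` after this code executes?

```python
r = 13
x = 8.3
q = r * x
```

int * float returns float (13 * 8.3 = 107.9)

float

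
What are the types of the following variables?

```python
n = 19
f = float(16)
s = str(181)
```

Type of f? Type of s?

f is float; s is str

float, str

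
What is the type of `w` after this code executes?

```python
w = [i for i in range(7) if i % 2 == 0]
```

A list comprehension [...] produces a list

list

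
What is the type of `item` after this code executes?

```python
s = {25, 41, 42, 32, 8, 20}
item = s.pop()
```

Popping from a set of ints returns int

int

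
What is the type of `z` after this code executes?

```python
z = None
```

None has type NoneType

NoneType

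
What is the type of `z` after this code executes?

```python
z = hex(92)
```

hex() returns str representation

str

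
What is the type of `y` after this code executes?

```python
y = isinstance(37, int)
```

isinstance() returns bool

bool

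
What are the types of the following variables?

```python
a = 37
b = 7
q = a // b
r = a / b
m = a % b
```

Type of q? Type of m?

int // int returns int; int % int returns int

int, int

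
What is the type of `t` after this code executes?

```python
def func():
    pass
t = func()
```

A function with no return statement returns None

NoneType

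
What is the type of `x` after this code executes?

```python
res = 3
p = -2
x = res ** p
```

int ** negative int returns float

float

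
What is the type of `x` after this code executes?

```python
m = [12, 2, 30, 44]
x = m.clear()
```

list.clear() returns None

NoneType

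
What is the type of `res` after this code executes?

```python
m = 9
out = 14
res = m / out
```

int / int always returns float in Python 3 (9 / 14 = 0.642857)

float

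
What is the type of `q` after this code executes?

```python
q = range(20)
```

range() returns a range object

range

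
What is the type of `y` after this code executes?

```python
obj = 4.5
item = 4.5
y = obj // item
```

float // float returns float (floor division preserves float type)

float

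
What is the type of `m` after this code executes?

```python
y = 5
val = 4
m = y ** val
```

int ** positive int returns int (5 ** 4 = 625)

int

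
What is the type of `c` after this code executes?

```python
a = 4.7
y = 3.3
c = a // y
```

float // float returns float (floor division preserves float type)

float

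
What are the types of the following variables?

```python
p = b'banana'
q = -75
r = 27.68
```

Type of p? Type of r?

p is bytes; r is float

bytes, float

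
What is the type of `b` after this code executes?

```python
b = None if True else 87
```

Ternary: condition is True, if branch (None) taken → NoneType

NoneType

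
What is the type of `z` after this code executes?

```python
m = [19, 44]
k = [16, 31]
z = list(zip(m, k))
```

list(zip(...)) returns a list of tuples

list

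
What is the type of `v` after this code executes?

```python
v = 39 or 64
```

'or' returns the first truthy value (39, which is int)

int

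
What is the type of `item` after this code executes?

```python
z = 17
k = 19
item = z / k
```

int / int always returns float in Python 3 (17 / 19 = 0.894737)

float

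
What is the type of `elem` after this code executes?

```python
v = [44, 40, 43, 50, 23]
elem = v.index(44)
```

list.index() returns int

int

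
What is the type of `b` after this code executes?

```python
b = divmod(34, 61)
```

divmod() returns a tuple (quotient, remainder)

tuple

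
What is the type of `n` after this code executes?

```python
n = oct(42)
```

oct() returns str representation

str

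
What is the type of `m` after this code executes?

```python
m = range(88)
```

range() returns a range object

range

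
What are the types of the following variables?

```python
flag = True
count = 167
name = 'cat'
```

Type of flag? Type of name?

flag is bool; name is str

bool, str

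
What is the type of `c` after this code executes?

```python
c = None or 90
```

'or' with None returns the other value (90, int)

int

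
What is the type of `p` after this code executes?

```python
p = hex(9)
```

hex() returns str representation

str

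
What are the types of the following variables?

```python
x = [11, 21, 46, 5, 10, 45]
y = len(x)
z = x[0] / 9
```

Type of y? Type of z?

len() returns int; int / int returns float

int, float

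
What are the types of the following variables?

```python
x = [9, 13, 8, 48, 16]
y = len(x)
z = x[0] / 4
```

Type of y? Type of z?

len() returns int; int / int returns float

int, float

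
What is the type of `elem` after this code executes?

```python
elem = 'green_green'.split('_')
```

str.split() returns list

list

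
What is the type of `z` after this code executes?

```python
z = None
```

None has type NoneType

NoneType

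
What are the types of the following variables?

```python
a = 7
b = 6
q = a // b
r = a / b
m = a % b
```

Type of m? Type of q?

int % int returns int; int // int returns int

int, int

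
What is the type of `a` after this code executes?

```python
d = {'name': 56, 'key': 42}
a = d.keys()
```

.keys() returns a dict_keys view object

dict_keys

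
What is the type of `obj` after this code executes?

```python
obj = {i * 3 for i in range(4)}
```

A set comprehension {expr for x in iterable} produces a set

set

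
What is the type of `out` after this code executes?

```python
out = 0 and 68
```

'and' returns the first falsy value (0, which is int)

int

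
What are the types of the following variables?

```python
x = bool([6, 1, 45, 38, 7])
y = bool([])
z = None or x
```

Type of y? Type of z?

bool() returns bool; None or <bool> returns the bool

bool, bool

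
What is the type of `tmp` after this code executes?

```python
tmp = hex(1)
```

hex() returns str representation

str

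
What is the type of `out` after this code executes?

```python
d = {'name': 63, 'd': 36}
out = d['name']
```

Accessing dict[str, int] with key 'name' returns int value 63

int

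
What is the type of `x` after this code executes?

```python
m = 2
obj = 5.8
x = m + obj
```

int + float returns float (2 + 5.8 = 7.8)

float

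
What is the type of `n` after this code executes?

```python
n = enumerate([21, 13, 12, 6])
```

enumerate() returns an enumerate iterator object

enumerate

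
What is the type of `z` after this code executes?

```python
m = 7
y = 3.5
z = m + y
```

int + float returns float (7 + 3.5 = 10.5)

float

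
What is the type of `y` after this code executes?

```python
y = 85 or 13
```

'or' returns the first truthy value (85, which is int)

int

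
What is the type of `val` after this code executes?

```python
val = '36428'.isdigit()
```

str.isdigit() returns bool

bool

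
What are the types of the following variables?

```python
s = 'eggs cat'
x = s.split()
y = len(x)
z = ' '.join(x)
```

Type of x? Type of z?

str.split() returns list; str.join() returns str

list, str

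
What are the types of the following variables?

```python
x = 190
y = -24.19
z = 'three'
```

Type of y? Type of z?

y is float; z is str

float, str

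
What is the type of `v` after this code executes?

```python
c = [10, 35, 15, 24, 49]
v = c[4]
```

Indexing a list of ints returns int (c[4] = 49)

int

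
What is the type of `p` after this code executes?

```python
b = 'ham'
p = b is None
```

'is' comparison returns bool

bool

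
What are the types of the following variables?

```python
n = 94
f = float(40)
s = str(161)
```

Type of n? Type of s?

n is int; s is str

int, str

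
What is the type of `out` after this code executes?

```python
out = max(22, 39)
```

max() of ints returns int

int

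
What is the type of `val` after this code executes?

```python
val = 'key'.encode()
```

str.encode() returns bytes

bytes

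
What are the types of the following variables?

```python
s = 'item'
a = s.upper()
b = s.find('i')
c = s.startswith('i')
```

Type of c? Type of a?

str.startswith() returns bool; str.upper() returns str

bool, str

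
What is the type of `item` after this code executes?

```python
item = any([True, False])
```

any() returns bool

bool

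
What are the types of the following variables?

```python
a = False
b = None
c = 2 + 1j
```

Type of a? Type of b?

a is bool; b is NoneType

bool, NoneType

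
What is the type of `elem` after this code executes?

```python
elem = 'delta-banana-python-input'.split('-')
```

str.split() returns list

list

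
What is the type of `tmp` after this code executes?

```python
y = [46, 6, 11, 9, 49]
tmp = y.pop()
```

list.pop() returns the popped element (int here)

int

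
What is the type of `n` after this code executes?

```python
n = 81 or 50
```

'or' returns the first truthy value (81, which is int)

int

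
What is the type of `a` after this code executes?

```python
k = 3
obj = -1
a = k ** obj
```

int ** negative int returns float

float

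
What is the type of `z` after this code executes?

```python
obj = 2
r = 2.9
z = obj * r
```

int * float returns float (2 * 2.9 = 5.8)

float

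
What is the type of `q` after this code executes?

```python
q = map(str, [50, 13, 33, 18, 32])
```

map() returns a map iterator object

map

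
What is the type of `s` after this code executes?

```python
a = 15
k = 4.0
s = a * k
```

int * float returns float (15 * 4.0 = 60.0)

float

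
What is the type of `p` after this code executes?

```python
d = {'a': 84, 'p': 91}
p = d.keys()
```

.keys() returns a dict_keys view object

dict_keys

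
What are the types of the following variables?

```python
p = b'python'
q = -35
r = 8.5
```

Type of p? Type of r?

p is bytes; r is float

bytes, float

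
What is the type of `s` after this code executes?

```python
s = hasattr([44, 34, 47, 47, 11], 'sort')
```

hasattr() returns bool

bool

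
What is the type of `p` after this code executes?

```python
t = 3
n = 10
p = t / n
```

int / int always returns float in Python 3 (3 / 10 = 0.3)

float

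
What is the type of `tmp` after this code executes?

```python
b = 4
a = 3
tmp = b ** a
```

int ** positive int returns int (4 ** 3 = 64)

int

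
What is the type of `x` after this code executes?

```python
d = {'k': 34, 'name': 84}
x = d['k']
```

Accessing dict[str, int] with key 'k' returns int value 34

int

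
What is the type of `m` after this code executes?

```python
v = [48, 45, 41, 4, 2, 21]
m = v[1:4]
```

Slicing a list always returns a list

list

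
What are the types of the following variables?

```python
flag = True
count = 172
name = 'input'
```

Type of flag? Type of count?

flag is bool; count is int

bool, int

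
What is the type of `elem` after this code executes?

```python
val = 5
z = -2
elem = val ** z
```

int ** negative int returns float

float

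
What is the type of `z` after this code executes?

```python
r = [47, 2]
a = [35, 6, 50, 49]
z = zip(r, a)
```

zip() returns a zip iterator object

zip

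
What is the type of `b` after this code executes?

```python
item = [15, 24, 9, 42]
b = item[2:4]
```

Slicing a list always returns a list

list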